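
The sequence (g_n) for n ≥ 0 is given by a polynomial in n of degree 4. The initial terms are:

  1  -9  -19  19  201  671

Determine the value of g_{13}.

1st diffs: -10, -10, 38, 182, 470.
2nd diffs: 0, 48, 144, 288.
3rd diffs: 48, 96, 144.
4th diffs: 48, 48 (constant).
Newton forward-difference form: g_n = 1 + (-10)·C(n,1) + 48·C(n,3) + 48·C(n,4).
At n = 13: n = 13, so g_{13} = 1 - 130 + 13728 + 34320 = 47919.

47919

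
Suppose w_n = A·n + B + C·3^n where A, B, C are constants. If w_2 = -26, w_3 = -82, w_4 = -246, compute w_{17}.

-387420518

Write the equations: 2A + B + 9C = -26; 3A + B + 27C = -82; 4A + B + 81C = -246.
Subtracting the first from the second: A + 18C = -56.
Subtracting the second from the third: A + 54C = -164.
Solving: C = -3, A = -2, then B = 5.
Hence w_{17} = -2·17 + 5 + (-3)·129140163 = -387420518.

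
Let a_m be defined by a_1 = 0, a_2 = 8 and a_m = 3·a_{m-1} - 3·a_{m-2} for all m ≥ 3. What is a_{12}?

Applying the relation repeatedly:
a_3 = 24  a_4 = 48  a_5 = 72  a_6 = 72  a_7 = 0  a_8 = -216  a_9 = -648  a_{10} = -1296  a_{11} = -1944  a_{12} = -1944.

-1944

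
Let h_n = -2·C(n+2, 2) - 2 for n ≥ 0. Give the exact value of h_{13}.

C(15, 2) = 105, so h_{13} = -212.

-212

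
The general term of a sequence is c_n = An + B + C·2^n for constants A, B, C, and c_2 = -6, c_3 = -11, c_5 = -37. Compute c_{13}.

-8205

The three given values yield: 2A + B + 4C = -6; 3A + B + 8C = -11; 5A + B + 32C = -37.
Subtracting the first from the second: A + 4C = -5.
Subtracting the second from the third: 2A + 24C = -26.
Solving: C = -1, A = -1, then B = 0.
So c_n = -1·n + 0 + (-1)·2^n; at n=13 this is -8205.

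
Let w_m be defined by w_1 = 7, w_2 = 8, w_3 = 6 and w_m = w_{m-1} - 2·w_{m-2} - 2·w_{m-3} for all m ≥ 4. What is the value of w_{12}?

112

w_4 = -24;  w_5 = -52;  w_6 = -16;  w_7 = 136;  w_8 = 272;  w_9 = 32;  w_{10} = -784;  w_{11} = -1392;  w_{12} = 112.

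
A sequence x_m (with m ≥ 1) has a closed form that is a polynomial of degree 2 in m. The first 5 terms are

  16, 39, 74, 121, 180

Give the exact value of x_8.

429

1st diffs: 23, 35, 47, 59.
2nd diffs: 12, 12, 12 (constant).
Newton forward-difference form: x_m = 16 + 23·C(m-1,1) + 12·C(m-1,2).
At m = 8: m-1 = 7, so x_8 = 16 + 161 + 252 = 429.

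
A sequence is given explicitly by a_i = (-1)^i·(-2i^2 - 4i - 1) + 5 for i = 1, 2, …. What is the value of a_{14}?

(-1)^14 = 1; -2i^2 - 4i - 1 at i=14 is -449; so a_{14} = -444.

-444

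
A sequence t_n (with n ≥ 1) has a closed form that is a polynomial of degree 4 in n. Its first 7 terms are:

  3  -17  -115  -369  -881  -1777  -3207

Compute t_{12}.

-25297

1st diffs: -20, -98, -254, -512, -896, -1430.
2nd diffs: -78, -156, -258, -384, -534.
3rd diffs: -78, -102, -126, -150.
4th diffs: -24, -24, -24 (constant).
Newton forward-difference form: t_n = 3 + (-20)·C(n-1,1) + (-78)·C(n-1,2) + (-78)·C(n-1,3) + (-24)·C(n-1,4).
At n = 12: n-1 = 11, so t_{12} = 3 - 220 - 4290 - 12870 - 7920 = -25297.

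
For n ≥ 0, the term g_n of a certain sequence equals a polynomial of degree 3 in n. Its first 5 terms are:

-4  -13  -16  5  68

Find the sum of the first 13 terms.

1st diffs: -9, -3, 21, 63.
2nd diffs: 6, 24, 42.
3rd diffs: 18, 18 (constant).
So g_n = 3n^3 - 6n^2 - 6n - 4.
Continuing: …, 191, 392, 689, 1100, …, g_{12} = 4244.
Summing n = 0..12 (13 terms) gives 13832.

13832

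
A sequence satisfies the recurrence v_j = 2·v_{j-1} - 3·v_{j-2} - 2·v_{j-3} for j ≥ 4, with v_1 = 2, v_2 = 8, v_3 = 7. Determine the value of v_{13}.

Iterate the recurrence:
v_4 = -14, v_5 = -65, v_6 = -102, v_7 = 19, v_8 = 474, v_9 = 1095, v_{10} = 730, v_{11} = -2773, v_{12} = -9926, v_{13} = -12993.

-12993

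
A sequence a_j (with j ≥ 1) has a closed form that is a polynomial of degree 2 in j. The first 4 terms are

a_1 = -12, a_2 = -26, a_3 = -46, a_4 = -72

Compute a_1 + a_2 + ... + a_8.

-824

1st diffs: -14, -20, -26.
2nd diffs: -6, -6 (constant).
So a_j = -3j^2 - 5j - 4.
Continuing: -104, -142, -186, -236.
Summing j = 1..8 (8 terms) gives -824.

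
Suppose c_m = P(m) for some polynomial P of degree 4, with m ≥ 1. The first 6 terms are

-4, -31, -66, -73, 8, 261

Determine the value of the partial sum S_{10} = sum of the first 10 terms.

11393

1st diffs: -27, -35, -7, 81, 253.
2nd diffs: -8, 28, 88, 172.
3rd diffs: 36, 60, 84.
4th diffs: 24, 24 (constant).
Newton forward-difference form: c_m = -4 + (-27)·C(m-1,1) + (-8)·C(m-1,2) + 36·C(m-1,3) + 24·C(m-1,4).
Continuing: 794, 1739, 3252, 5513.
Summing m = 1..10 (10 terms) gives 11393.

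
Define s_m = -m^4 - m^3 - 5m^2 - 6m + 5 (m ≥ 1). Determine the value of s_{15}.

s_{15} = -1·15^4 - 1·15^3 - 5·15^2 - 6·15 + 5 = -55210.

-55210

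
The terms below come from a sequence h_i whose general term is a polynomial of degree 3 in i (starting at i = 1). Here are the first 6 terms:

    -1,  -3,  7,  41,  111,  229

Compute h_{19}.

1st diffs: -2, 10, 34, 70, 118.
2nd diffs: 12, 24, 36, 48.
3rd diffs: 12, 12, 12 (constant).
So h_i = 2i^3 - 6i^2 + 2i + 1.
Evaluating at i = 19 gives h_{19} = 11591.

11591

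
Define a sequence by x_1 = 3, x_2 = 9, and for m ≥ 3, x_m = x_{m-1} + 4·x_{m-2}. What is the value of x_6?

369

Compute successive terms:
x_3 = 21;  x_4 = 57;  x_5 = 141;  x_6 = 369.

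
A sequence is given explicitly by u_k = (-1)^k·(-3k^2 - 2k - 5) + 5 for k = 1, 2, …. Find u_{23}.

(-1)^23 = -1; -3k^2 - 2k - 5 at k=23 is -1638; so u_{23} = 1643.

1643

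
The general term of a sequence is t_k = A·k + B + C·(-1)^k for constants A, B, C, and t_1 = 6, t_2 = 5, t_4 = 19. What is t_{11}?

Plug in k = 1, 2, 4: A + B - C = 6; 2A + B + C = 5; 4A + B + C = 19.
Subtracting the first from the second: A + 2C = -1.
Subtracting the second from the third: 2A = 14.
Solving: C = -4, A = 7, then B = -5.
So t_k = 7·k + (-5) + (-4)·(-1)^k; at k=11 this is 76.

76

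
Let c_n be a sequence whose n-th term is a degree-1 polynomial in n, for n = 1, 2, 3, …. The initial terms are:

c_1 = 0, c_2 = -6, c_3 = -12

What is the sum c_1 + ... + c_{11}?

-330

1st diffs: -6, -6 (constant).
So c_n = -6n + 6.
Continuing: …, -18, -24, -30, -36, …, c_{11} = -60.
Summing n = 1..11 (11 terms) gives -330.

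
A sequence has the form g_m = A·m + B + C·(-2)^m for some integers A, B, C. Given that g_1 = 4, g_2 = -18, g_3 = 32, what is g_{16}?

-262118

Write the equations: A + B - 2C = 4; 2A + B + 4C = -18; 3A + B - 8C = 32.
Subtracting the first from the second: A + 6C = -22.
Subtracting the second from the third: A - 12C = 50.
Solving: C = -4, A = 2, then B = -6.
So g_m = 2·m + (-6) + (-4)·(-2)^m; at m=16 this is -262118.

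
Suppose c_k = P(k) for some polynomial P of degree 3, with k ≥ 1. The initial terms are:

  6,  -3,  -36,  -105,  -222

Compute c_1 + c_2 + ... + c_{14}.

-21483

1st diffs: -9, -33, -69, -117.
2nd diffs: -24, -36, -48.
3rd diffs: -12, -12 (constant).
Newton forward-difference form: c_k = 6 + (-9)·C(k-1,1) + (-24)·C(k-1,2) + (-12)·C(k-1,3).
Continuing: …, -399, -648, -981, -1410, …, c_{14} = -5415.
Summing k = 1..14 (14 terms) gives -21483.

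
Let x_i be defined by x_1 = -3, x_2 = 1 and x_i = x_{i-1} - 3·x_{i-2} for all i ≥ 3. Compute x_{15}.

-6470

Step forward from the initial values:
x_3 = 10;  x_4 = 7;  x_5 = -23;  …;  x_{12} = 532;  x_{13} = 2437;  x_{14} = 841;  x_{15} = -6470.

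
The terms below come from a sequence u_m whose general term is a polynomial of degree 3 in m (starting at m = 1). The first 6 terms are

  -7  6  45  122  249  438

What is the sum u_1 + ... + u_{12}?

1st diffs: 13, 39, 77, 127, 189.
2nd diffs: 26, 38, 50, 62.
3rd diffs: 12, 12, 12 (constant).
So u_m = 2m^3 + m^2 - 4m - 6.
Continuing: …, 701, 1050, 1497, 2054, …, u_{12} = 3546.
Summing m = 1..12 (12 terms) gives 12434.

12434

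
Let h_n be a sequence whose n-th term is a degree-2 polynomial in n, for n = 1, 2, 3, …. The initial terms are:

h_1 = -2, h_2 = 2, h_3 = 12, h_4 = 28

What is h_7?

1st diffs: 4, 10, 16.
2nd diffs: 6, 6 (constant).
Newton forward-difference form: h_n = -2 + 4·C(n-1,1) + 6·C(n-1,2).
At n = 7: n-1 = 6, so h_7 = -2 + 24 + 90 = 112.

112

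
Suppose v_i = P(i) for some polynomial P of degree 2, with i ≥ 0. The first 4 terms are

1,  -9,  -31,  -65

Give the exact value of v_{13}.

1st diffs: -10, -22, -34.
2nd diffs: -12, -12 (constant).
Newton forward-difference form: v_i = 1 + (-10)·C(i,1) + (-12)·C(i,2).
At i = 13: i = 13, so v_{13} = 1 - 130 - 936 = -1065.

-1065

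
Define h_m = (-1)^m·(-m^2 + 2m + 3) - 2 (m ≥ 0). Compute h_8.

-47

(-1)^8 = 1; -m^2 + 2m + 3 at m=8 is -45; so h_8 = -47.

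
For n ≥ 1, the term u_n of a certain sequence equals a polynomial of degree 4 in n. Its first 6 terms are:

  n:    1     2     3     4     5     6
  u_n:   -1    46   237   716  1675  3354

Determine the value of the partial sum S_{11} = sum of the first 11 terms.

96030

1st diffs: 47, 191, 479, 959, 1679.
2nd diffs: 144, 288, 480, 720.
3rd diffs: 144, 192, 240.
4th diffs: 48, 48 (constant).
Newton forward-difference form: u_n = -1 + 47·C(n-1,1) + 144·C(n-1,2) + 144·C(n-1,3) + 48·C(n-1,4).
Continuing: …, 6041, 10072, 15831, 23750, …, u_{11} = 34309.
Summing n = 1..11 (11 terms) gives 96030.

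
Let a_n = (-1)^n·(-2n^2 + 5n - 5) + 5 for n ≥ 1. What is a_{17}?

503

(-1)^17 = -1; -2n^2 + 5n - 5 at n=17 is -498; so a_{17} = 503.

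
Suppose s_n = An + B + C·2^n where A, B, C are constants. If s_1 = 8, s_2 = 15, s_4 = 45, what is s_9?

Plug in n = 1, 2, 4: A + B + 2C = 8; 2A + B + 4C = 15; 4A + B + 16C = 45.
Subtracting the first from the second: A + 2C = 7.
Subtracting the second from the third: 2A + 12C = 30.
Solving: C = 2, A = 3, then B = 1.
Therefore s_9 = 27 + 1 + 2·512 = 1052.

1052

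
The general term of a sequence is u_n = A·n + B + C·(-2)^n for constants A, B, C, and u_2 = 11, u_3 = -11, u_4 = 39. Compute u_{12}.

8215

At n = 2, 3, 4: 2A + B + 4C = 11; 3A + B - 8C = -11; 4A + B + 16C = 39.
Subtracting the first from the second: A - 12C = -22.
Subtracting the second from the third: A + 24C = 50.
Solving: C = 2, A = 2, then B = -1.
Therefore u_{12} = 24 + (-1) + 2·4096 = 8215.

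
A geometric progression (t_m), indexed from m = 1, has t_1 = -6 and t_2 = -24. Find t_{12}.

Common ratio r = 4.
t_m = (-6)·4^(m-1).
t_{12} = (-6)·4^11 = -25165824.

-25165824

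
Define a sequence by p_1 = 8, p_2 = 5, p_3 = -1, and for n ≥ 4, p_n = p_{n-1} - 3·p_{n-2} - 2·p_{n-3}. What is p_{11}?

209

Iterate the recurrence:
p_4 = -32;  p_5 = -39;  p_6 = 59;  p_7 = 240;  p_8 = 141;  p_9 = -697;  p_{10} = -1600;  p_{11} = 209.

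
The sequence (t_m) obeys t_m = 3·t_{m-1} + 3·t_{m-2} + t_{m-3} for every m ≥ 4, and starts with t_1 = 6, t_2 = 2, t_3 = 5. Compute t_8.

Applying the relation repeatedly:
t_4 = 27;  t_5 = 98;  t_6 = 380;  t_7 = 1461;  t_8 = 5621.

5621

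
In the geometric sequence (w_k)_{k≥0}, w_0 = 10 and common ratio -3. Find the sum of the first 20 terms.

w_k = 10·(-3)^(k-0).
S = 10·((-3)^20 - 1)/(-3 - 1) = 10·(3486784401 - 1)/(-4) = -8716961000.

-8716961000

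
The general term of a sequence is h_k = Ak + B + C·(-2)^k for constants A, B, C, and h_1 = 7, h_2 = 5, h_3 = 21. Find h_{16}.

-65471

Plug in k = 1, 2, 3: A + B - 2C = 7; 2A + B + 4C = 5; 3A + B - 8C = 21.
Subtracting the first from the second: A + 6C = -2.
Subtracting the second from the third: A - 12C = 16.
Solving: C = -1, A = 4, then B = 1.
So h_k = 4·k + 1 + (-1)·(-2)^k; at k=16 this is -65471.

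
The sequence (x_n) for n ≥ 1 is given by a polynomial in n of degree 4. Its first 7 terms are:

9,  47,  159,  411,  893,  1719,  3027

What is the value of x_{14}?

42311

1st diffs: 38, 112, 252, 482, 826, 1308.
2nd diffs: 74, 140, 230, 344, 482.
3rd diffs: 66, 90, 114, 138.
4th diffs: 24, 24, 24 (constant).
Newton forward-difference form: x_n = 9 + 38·C(n-1,1) + 74·C(n-1,2) + 66·C(n-1,3) + 24·C(n-1,4).
At n = 14: n-1 = 13, so x_{14} = 9 + 494 + 5772 + 18876 + 17160 = 42311.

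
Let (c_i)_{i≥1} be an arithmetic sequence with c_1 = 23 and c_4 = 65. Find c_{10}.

Common difference d = (65 - 23) / (4 - 1) = 14.
c_i = 23 + (i - 1)·14.
c_{10} = 23 + 9·14 = 149.

149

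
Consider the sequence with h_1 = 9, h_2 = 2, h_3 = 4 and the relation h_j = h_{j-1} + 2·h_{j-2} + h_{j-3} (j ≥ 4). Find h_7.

Iterate the recurrence:
h_4 = 17  h_5 = 27  h_6 = 65  h_7 = 136.

136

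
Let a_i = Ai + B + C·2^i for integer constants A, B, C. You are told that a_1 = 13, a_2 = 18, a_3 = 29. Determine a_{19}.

Write the equations: A + B + 2C = 13; 2A + B + 4C = 18; 3A + B + 8C = 29.
Subtracting the first from the second: A + 2C = 5.
Subtracting the second from the third: A + 4C = 11.
Solving: C = 3, A = -1, then B = 8.
Hence a_{19} = -1·19 + 8 + 3·524288 = 1572853.

1572853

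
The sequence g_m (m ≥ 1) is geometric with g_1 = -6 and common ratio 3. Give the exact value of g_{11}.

-354294

g_m = (-6)·3^(m-1).
g_{11} = (-6)·3^10 = -354294.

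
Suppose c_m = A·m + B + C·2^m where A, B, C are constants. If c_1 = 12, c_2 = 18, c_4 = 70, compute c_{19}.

Write the equations: A + B + 2C = 12; 2A + B + 4C = 18; 4A + B + 16C = 70.
Subtracting the first from the second: A + 2C = 6.
Subtracting the second from the third: 2A + 12C = 52.
Solving: C = 5, A = -4, then B = 6.
So c_m = -4·m + 6 + 5·2^m; at m=19 this is 2621370.

2621370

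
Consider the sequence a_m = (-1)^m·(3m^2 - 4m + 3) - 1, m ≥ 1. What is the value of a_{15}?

-619

(-1)^15 = -1; 3m^2 - 4m + 3 at m=15 is 618; so a_{15} = -619.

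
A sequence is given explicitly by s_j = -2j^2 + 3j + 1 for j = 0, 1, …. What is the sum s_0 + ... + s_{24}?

Over j = 0..24: Σj = 300, Σj² = 4900.
Total = (-2)·4900 + (3)·300 + (1)·25 = -8875.

-8875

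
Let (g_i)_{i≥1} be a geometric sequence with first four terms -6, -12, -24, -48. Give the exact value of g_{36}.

-206158430208

Common ratio r = 2.
g_i = (-6)·2^(i-1).
g_{36} = (-6)·2^35 = -206158430208.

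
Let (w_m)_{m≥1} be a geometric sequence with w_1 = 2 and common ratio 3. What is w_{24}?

w_m = 2·3^(m-1).
w_{24} = 2·3^23 = 188286357654.

188286357654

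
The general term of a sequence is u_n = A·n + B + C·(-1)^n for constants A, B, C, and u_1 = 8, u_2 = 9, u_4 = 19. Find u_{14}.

Write the equations: A + B - C = 8; 2A + B + C = 9; 4A + B + C = 19.
Subtracting the first from the second: A + 2C = 1.
Subtracting the second from the third: 2A = 10.
Solving: C = -2, A = 5, then B = 1.
Hence u_{14} = 5·14 + 1 + (-2)·1 = 69.

69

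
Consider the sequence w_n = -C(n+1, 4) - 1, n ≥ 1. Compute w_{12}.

C(13, 4) = 715, so w_{12} = -716.

-716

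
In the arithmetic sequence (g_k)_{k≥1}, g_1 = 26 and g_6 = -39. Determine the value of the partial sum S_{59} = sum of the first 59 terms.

Common difference d = (-39 - 26) / (6 - 1) = -13.
g_k = 26 + (k - 1)·(-13).
g_{59} = -728; S = 59·(26 + (-728))/2 = -20709.

-20709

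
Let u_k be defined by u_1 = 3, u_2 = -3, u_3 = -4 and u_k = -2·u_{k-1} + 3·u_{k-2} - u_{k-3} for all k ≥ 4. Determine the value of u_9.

131

Step forward from the initial values:
u_4 = -4;  u_5 = -1;  u_6 = -6;  u_7 = 13;  u_8 = -43;  u_9 = 131.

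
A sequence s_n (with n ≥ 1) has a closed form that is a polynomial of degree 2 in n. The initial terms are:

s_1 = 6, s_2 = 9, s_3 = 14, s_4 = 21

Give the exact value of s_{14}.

201

1st diffs: 3, 5, 7.
2nd diffs: 2, 2 (constant).
Newton forward-difference form: s_n = 6 + 3·C(n-1,1) + 2·C(n-1,2).
At n = 14: n-1 = 13, so s_{14} = 6 + 39 + 156 = 201.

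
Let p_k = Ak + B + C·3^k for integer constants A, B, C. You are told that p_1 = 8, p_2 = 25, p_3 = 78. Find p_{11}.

531430

Write the equations: A + B + 3C = 8; 2A + B + 9C = 25; 3A + B + 27C = 78.
Subtracting the first from the second: A + 6C = 17.
Subtracting the second from the third: A + 18C = 53.
Solving: C = 3, A = -1, then B = 0.
So p_k = -1·k + 0 + 3·3^k; at k=11 this is 531430.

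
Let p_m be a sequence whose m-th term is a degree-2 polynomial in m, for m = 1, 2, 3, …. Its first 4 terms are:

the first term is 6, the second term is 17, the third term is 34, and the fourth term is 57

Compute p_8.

209

1st diffs: 11, 17, 23.
2nd diffs: 6, 6 (constant).
So p_m = 3m^2 + 2m + 1.
Evaluating at m = 8 gives p_8 = 209.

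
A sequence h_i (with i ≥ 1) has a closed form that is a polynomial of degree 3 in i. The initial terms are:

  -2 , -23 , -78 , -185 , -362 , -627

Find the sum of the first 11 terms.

1st diffs: -21, -55, -107, -177, -265.
2nd diffs: -34, -52, -70, -88.
3rd diffs: -18, -18, -18 (constant).
Newton forward-difference form: h_i = -2 + (-21)·C(i-1,1) + (-34)·C(i-1,2) + (-18)·C(i-1,3).
Continuing: …, -998, -1493, -2130, -2927, …, h_{11} = -3902.
Summing i = 1..11 (11 terms) gives -12727.

-12727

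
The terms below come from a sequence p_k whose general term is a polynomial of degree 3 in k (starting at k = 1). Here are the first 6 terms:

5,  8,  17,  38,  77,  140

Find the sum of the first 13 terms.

1st diffs: 3, 9, 21, 39, 63.
2nd diffs: 6, 12, 18, 24.
3rd diffs: 6, 6, 6 (constant).
Newton forward-difference form: p_k = 5 + 3·C(k-1,1) + 6·C(k-1,2) + 6·C(k-1,3).
Continuing: …, 233, 362, 533, 752, …, p_{13} = 1757.
Summing k = 1..13 (13 terms) gives 6305.

6305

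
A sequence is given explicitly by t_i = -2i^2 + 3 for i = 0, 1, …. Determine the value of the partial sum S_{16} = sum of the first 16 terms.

-2432

Over i = 0..15: Σi = 120, Σi² = 1240.
Total = (-2)·1240 + (3)·16 = -2432.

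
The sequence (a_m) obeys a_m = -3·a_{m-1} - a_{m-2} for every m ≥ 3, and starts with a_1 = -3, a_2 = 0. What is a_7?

165

a_3 = 3; a_4 = -9; a_5 = 24; a_6 = -63; a_7 = 165.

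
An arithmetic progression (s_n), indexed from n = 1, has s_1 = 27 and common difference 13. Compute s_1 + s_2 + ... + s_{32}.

s_n = 27 + (n - 1)·13.
s_{32} = 430; S = 32·(27 + 430)/2 = 7312.

7312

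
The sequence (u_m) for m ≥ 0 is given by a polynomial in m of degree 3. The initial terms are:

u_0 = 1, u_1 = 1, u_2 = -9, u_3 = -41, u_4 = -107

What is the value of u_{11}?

-2529

1st diffs: 0, -10, -32, -66.
2nd diffs: -10, -22, -34.
3rd diffs: -12, -12 (constant).
So u_m = -2m^3 + m^2 + m + 1.
Evaluating at m = 11 gives u_{11} = -2529.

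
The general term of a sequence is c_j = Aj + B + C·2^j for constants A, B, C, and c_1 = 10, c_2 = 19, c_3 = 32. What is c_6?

The three given values yield: A + B + 2C = 10; 2A + B + 4C = 19; 3A + B + 8C = 32.
Subtracting the first from the second: A + 2C = 9.
Subtracting the second from the third: A + 4C = 13.
Solving: C = 2, A = 5, then B = 1.
Hence c_6 = 5·6 + 1 + 2·64 = 159.

159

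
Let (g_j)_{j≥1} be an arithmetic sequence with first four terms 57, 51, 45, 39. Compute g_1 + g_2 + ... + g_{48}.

-4032

Common difference d = -6.
g_j = 57 + (j - 1)·(-6).
g_{48} = -225; S = 48·(57 + (-225))/2 = -4032.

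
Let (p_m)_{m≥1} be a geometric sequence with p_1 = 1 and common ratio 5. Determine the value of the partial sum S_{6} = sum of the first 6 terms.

p_m = 1·5^(m-1).
S = 1·(5^6 - 1)/(5 - 1) = 1·(15625 - 1)/(4) = 3906.

3906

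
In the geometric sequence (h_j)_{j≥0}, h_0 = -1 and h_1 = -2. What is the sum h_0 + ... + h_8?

Common ratio r = 2.
h_j = (-1)·2^(j-0).
S = (-1)·(2^9 - 1)/(2 - 1) = (-1)·(512 - 1)/(1) = -511.

-511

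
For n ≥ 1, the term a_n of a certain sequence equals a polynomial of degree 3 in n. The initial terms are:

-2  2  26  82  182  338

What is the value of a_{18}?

10946

1st diffs: 4, 24, 56, 100, 156.
2nd diffs: 20, 32, 44, 56.
3rd diffs: 12, 12, 12 (constant).
Newton forward-difference form: a_n = -2 + 4·C(n-1,1) + 20·C(n-1,2) + 12·C(n-1,3).
At n = 18: n-1 = 17, so a_{18} = -2 + 68 + 2720 + 8160 = 10946.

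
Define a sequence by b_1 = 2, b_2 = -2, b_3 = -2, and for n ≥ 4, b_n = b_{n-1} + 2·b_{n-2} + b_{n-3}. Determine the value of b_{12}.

-2002

Applying the relation repeatedly:
b_4 = -4; b_5 = -10; b_6 = -20; b_7 = -44; b_8 = -94; b_9 = -202; b_{10} = -434; b_{11} = -932; b_{12} = -2002.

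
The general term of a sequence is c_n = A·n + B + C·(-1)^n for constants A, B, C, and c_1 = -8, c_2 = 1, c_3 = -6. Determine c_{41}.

32

Plug in n = 1, 2, 3: A + B - C = -8; 2A + B + C = 1; 3A + B - C = -6.
Subtracting the first from the second: A + 2C = 9.
Subtracting the second from the third: A - 2C = -7.
Solving: C = 4, A = 1, then B = -5.
Hence c_{41} = 1·41 + (-5) + 4·(-1) = 32.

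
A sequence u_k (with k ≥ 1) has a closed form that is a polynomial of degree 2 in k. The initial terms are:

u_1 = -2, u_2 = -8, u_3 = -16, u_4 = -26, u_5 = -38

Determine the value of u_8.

1st diffs: -6, -8, -10, -12.
2nd diffs: -2, -2, -2 (constant).
Newton forward-difference form: u_k = -2 + (-6)·C(k-1,1) + (-2)·C(k-1,2).
At k = 8: k-1 = 7, so u_8 = -2 - 42 - 42 = -86.

-86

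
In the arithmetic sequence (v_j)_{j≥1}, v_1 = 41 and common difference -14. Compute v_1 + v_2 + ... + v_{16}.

-1024

v_j = 41 + (j - 1)·(-14).
v_{16} = -169; S = 16·(41 + (-169))/2 = -1024.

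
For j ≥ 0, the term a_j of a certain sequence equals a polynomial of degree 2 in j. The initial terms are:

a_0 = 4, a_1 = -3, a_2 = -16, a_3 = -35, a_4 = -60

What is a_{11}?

1st diffs: -7, -13, -19, -25.
2nd diffs: -6, -6, -6 (constant).
Newton forward-difference form: a_j = 4 + (-7)·C(j,1) + (-6)·C(j,2).
At j = 11: j = 11, so a_{11} = 4 - 77 - 330 = -403.

-403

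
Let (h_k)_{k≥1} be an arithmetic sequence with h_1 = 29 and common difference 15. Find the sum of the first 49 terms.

h_k = 29 + (k - 1)·15.
h_{49} = 749; S = 49·(29 + 749)/2 = 19061.

19061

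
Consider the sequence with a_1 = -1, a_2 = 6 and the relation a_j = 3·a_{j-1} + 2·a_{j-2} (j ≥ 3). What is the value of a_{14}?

19568724

Iterate the recurrence:
a_3 = 16; a_4 = 60; a_5 = 212; …; a_{11} = 433156; a_{12} = 1542708; a_{13} = 5494436; a_{14} = 19568724.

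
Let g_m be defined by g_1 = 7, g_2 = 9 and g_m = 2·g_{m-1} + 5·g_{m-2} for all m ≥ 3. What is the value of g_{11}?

932373

Iterate the recurrence:
g_3 = 53, g_4 = 151, g_5 = 567, g_6 = 1889, g_7 = 6613, g_8 = 22671, g_9 = 78407, g_{10} = 270169, g_{11} = 932373.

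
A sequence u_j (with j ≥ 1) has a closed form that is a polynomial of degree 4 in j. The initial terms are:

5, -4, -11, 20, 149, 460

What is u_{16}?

49220

1st diffs: -9, -7, 31, 129, 311.
2nd diffs: 2, 38, 98, 182.
3rd diffs: 36, 60, 84.
4th diffs: 24, 24 (constant).
Newton forward-difference form: u_j = 5 + (-9)·C(j-1,1) + 2·C(j-1,2) + 36·C(j-1,3) + 24·C(j-1,4).
At j = 16: j-1 = 15, so u_{16} = 5 - 135 + 210 + 16380 + 32760 = 49220.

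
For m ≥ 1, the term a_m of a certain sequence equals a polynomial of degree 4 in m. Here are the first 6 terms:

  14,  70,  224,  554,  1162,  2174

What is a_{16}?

1st diffs: 56, 154, 330, 608, 1012.
2nd diffs: 98, 176, 278, 404.
3rd diffs: 78, 102, 126.
4th diffs: 24, 24 (constant).
So a_m = m^4 + 3m^3 + 6m^2 + 2m + 2.
Evaluating at m = 16 gives a_{16} = 79394.

79394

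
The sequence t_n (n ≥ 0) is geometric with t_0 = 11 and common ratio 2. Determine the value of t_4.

176

t_n = 11·2^(n-0).
t_4 = 11·2^4 = 176.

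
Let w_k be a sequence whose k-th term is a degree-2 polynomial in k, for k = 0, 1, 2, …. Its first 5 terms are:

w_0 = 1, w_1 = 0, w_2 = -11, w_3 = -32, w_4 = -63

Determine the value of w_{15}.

1st diffs: -1, -11, -21, -31.
2nd diffs: -10, -10, -10 (constant).
So w_k = -5k^2 + 4k + 1.
Evaluating at k = 15 gives w_{15} = -1064.

-1064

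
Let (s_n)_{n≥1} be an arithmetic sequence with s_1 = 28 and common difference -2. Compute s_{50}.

s_n = 28 + (n - 1)·(-2).
s_{50} = 28 + 49·(-2) = -70.

-70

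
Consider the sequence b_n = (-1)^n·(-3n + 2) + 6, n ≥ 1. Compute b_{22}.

(-1)^22 = 1; -3n + 2 at n=22 is -64; so b_{22} = -58.

-58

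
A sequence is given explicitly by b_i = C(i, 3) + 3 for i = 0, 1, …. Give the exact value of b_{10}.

123

C(10, 3) = 120, so b_{10} = 123.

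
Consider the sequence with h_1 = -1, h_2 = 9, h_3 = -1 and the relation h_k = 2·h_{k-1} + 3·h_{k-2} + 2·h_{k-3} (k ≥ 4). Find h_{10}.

18933

Step forward from the initial values:
h_4 = 23  h_5 = 61  h_6 = 189  h_7 = 607  h_8 = 1903  h_9 = 6005  h_{10} = 18933.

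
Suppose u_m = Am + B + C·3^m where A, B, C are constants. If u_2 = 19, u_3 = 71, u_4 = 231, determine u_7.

Write the equations: 2A + B + 9C = 19; 3A + B + 27C = 71; 4A + B + 81C = 231.
Subtracting the first from the second: A + 18C = 52.
Subtracting the second from the third: A + 54C = 160.
Solving: C = 3, A = -2, then B = -4.
Hence u_7 = -2·7 + (-4) + 3·2187 = 6543.

6543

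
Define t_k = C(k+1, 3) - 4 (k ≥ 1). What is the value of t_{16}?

C(17, 3) = 680, so t_{16} = 676.

676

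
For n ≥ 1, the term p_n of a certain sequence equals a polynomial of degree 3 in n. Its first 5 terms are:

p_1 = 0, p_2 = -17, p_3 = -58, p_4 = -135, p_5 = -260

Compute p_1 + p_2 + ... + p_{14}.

1st diffs: -17, -41, -77, -125.
2nd diffs: -24, -36, -48.
3rd diffs: -12, -12 (constant).
Newton forward-difference form: p_n = (-17)·C(n-1,1) + (-24)·C(n-1,2) + (-12)·C(n-1,3).
Continuing: …, -445, -702, -1043, -1480, …, p_{14} = -5525.
Summing n = 1..14 (14 terms) gives -22295.

-22295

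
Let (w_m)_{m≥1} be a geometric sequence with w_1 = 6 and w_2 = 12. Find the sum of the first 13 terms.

Common ratio r = 2.
w_m = 6·2^(m-1).
S = 6·(2^13 - 1)/(2 - 1) = 6·(8192 - 1)/(1) = 49146.

49146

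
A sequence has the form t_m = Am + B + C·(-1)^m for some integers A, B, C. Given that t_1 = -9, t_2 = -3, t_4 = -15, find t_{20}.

The three given values yield: A + B - C = -9; 2A + B + C = -3; 4A + B + C = -15.
Subtracting the first from the second: A + 2C = 6.
Subtracting the second from the third: 2A = -12.
Solving: C = 6, A = -6, then B = 3.
Therefore t_{20} = -120 + 3 + 6·1 = -111.

-111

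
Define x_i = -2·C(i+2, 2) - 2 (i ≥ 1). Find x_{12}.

C(14, 2) = 91, so x_{12} = -184.

-184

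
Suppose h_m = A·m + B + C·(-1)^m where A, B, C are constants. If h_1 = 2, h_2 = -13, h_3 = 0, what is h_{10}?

Plug in m = 1, 2, 3: A + B - C = 2; 2A + B + C = -13; 3A + B - C = 0.
Subtracting the first from the second: A + 2C = -15.
Subtracting the second from the third: A - 2C = 13.
Solving: C = -7, A = -1, then B = -4.
Therefore h_{10} = -10 + (-4) + (-7)·1 = -21.

-21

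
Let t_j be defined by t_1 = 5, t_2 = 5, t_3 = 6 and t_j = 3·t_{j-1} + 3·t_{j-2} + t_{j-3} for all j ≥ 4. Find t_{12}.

1721238

Step forward from the initial values:
t_4 = 38  t_5 = 137  t_6 = 531  t_7 = 2042  t_8 = 7856  t_9 = 30225  t_{10} = 116285  t_{11} = 447386  t_{12} = 1721238.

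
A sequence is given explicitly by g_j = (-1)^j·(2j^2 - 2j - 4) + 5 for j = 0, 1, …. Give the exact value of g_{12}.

(-1)^12 = 1; 2j^2 - 2j - 4 at j=12 is 260; so g_{12} = 265.

265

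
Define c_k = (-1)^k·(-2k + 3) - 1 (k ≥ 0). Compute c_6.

(-1)^6 = 1; -2k + 3 at k=6 is -9; so c_6 = -10.

-10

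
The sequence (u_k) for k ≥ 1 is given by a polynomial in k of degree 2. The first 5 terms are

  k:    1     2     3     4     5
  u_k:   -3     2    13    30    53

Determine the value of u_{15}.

613

1st diffs: 5, 11, 17, 23.
2nd diffs: 6, 6, 6 (constant).
So u_k = 3k^2 - 4k - 2.
Evaluating at k = 15 gives u_{15} = 613.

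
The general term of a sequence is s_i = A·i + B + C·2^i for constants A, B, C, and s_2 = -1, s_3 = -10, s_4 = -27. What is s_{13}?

Plug in i = 2, 3, 4: 2A + B + 4C = -1; 3A + B + 8C = -10; 4A + B + 16C = -27.
Subtracting the first from the second: A + 4C = -9.
Subtracting the second from the third: A + 8C = -17.
Solving: C = -2, A = -1, then B = 9.
Hence s_{13} = -1·13 + 9 + (-2)·8192 = -16388.

-16388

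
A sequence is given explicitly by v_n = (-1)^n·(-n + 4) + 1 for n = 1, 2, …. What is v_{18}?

(-1)^18 = 1; -n + 4 at n=18 is -14; so v_{18} = -13.

-13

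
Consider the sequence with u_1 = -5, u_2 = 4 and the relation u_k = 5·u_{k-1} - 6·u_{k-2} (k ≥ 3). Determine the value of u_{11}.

807230

Step forward from the initial values:
u_3 = 50  u_4 = 226  u_5 = 830  u_6 = 2794  u_7 = 8990  u_8 = 28186  u_9 = 86990  u_{10} = 265834  u_{11} = 807230.
(Characteristic roots are 3 and 2.)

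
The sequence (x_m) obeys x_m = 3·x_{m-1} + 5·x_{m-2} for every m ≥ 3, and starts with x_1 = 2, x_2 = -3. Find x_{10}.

Compute successive terms:
x_3 = 1  x_4 = -12  x_5 = -31  x_6 = -153  x_7 = -614  x_8 = -2607  x_9 = -10891  x_{10} = -45708.

-45708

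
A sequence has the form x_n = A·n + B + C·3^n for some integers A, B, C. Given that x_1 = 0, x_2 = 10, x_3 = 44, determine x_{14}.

9565906

Write the equations: A + B + 3C = 0; 2A + B + 9C = 10; 3A + B + 27C = 44.
Subtracting the first from the second: A + 6C = 10.
Subtracting the second from the third: A + 18C = 34.
Solving: C = 2, A = -2, then B = -4.
So x_n = -2·n + (-4) + 2·3^n; at n=14 this is 9565906.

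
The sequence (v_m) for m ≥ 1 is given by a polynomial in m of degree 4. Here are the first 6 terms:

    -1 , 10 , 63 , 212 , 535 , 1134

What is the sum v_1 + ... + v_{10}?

22913

1st diffs: 11, 53, 149, 323, 599.
2nd diffs: 42, 96, 174, 276.
3rd diffs: 54, 78, 102.
4th diffs: 24, 24 (constant).
So v_m = m^4 - m^3 + 2m^2 - 3m.
Continuing: 2135, 3688, 5967, 9170.
Summing m = 1..10 (10 terms) gives 22913.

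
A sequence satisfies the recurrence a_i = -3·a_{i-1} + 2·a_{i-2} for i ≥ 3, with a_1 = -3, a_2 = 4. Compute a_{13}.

-5743182

Step forward from the initial values:
a_3 = -18, a_4 = 62, a_5 = -222, …, a_{10} = 127126, a_{11} = -452766, a_{12} = 1612550, a_{13} = -5743182.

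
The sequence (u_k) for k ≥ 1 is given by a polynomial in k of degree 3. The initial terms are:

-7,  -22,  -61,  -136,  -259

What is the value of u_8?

-1036

1st diffs: -15, -39, -75, -123.
2nd diffs: -24, -36, -48.
3rd diffs: -12, -12 (constant).
Newton forward-difference form: u_k = -7 + (-15)·C(k-1,1) + (-24)·C(k-1,2) + (-12)·C(k-1,3).
At k = 8: k-1 = 7, so u_8 = -7 - 105 - 504 - 420 = -1036.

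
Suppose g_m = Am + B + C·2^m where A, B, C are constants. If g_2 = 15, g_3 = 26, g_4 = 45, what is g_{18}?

524343

At m = 2, 3, 4: 2A + B + 4C = 15; 3A + B + 8C = 26; 4A + B + 16C = 45.
Subtracting the first from the second: A + 4C = 11.
Subtracting the second from the third: A + 8C = 19.
Solving: C = 2, A = 3, then B = 1.
So g_m = 3·m + 1 + 2·2^m; at m=18 this is 524343.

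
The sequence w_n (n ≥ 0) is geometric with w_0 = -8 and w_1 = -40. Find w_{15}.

-244140625000

Common ratio r = 5.
w_n = (-8)·5^(n-0).
w_{15} = (-8)·5^15 = -244140625000.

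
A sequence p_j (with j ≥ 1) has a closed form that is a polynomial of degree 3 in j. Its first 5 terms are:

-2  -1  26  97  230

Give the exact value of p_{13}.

1st diffs: 1, 27, 71, 133.
2nd diffs: 26, 44, 62.
3rd diffs: 18, 18 (constant).
Newton forward-difference form: p_j = -2 + 1·C(j-1,1) + 26·C(j-1,2) + 18·C(j-1,3).
At j = 13: j-1 = 12, so p_{13} = -2 + 12 + 1716 + 3960 = 5686.

5686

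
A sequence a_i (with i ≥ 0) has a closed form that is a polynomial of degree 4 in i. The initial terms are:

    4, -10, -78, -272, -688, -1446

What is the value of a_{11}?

-22920

1st diffs: -14, -68, -194, -416, -758.
2nd diffs: -54, -126, -222, -342.
3rd diffs: -72, -96, -120.
4th diffs: -24, -24 (constant).
Newton forward-difference form: a_i = 4 + (-14)·C(i,1) + (-54)·C(i,2) + (-72)·C(i,3) + (-24)·C(i,4).
At i = 11: i = 11, so a_{11} = 4 - 154 - 2970 - 11880 - 7920 = -22920.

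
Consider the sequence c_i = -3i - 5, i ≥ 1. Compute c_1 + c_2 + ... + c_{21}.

-798

Over i = 1..21: Σi = 231.
Total = (-3)·231 + (-5)·21 = -798.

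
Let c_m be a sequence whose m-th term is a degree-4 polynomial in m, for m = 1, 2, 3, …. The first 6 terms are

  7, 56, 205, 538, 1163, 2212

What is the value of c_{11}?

20117

1st diffs: 49, 149, 333, 625, 1049.
2nd diffs: 100, 184, 292, 424.
3rd diffs: 84, 108, 132.
4th diffs: 24, 24 (constant).
Newton forward-difference form: c_m = 7 + 49·C(m-1,1) + 100·C(m-1,2) + 84·C(m-1,3) + 24·C(m-1,4).
At m = 11: m-1 = 10, so c_{11} = 7 + 490 + 4500 + 10080 + 5040 = 20117.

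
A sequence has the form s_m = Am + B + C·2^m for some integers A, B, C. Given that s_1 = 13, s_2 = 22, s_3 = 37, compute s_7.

Plug in m = 1, 2, 3: A + B + 2C = 13; 2A + B + 4C = 22; 3A + B + 8C = 37.
Subtracting the first from the second: A + 2C = 9.
Subtracting the second from the third: A + 4C = 15.
Solving: C = 3, A = 3, then B = 4.
Hence s_7 = 3·7 + 4 + 3·128 = 409.

409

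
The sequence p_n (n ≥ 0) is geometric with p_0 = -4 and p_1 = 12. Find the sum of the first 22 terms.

Common ratio r = -3.
p_n = (-4)·(-3)^(n-0).
S = (-4)·((-3)^22 - 1)/(-3 - 1) = (-4)·(31381059609 - 1)/(-4) = 31381059608.

31381059608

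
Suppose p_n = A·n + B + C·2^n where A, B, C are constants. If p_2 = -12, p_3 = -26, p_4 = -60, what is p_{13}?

-40886

At n = 2, 3, 4: 2A + B + 4C = -12; 3A + B + 8C = -26; 4A + B + 16C = -60.
Subtracting the first from the second: A + 4C = -14.
Subtracting the second from the third: A + 8C = -34.
Solving: C = -5, A = 6, then B = -4.
So p_n = 6·n + (-4) + (-5)·2^n; at n=13 this is -40886.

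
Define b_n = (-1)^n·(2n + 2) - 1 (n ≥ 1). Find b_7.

-17

(-1)^7 = -1; 2n + 2 at n=7 is 16; so b_7 = -17.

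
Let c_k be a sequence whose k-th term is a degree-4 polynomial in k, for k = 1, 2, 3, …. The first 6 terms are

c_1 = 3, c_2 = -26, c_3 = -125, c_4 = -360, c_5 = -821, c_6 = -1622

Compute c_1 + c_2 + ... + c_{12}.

-68956

1st diffs: -29, -99, -235, -461, -801.
2nd diffs: -70, -136, -226, -340.
3rd diffs: -66, -90, -114.
4th diffs: -24, -24 (constant).
Newton forward-difference form: c_k = 3 + (-29)·C(k-1,1) + (-70)·C(k-1,2) + (-66)·C(k-1,3) + (-24)·C(k-1,4).
Continuing: …, -2901, -4820, -7565, -11346, …, c_{12} = -22976.
Summing k = 1..12 (12 terms) gives -68956.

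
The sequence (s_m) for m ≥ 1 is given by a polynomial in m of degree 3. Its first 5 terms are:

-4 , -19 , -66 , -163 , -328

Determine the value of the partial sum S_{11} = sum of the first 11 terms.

1st diffs: -15, -47, -97, -165.
2nd diffs: -32, -50, -68.
3rd diffs: -18, -18 (constant).
Newton forward-difference form: s_m = -4 + (-15)·C(m-1,1) + (-32)·C(m-1,2) + (-18)·C(m-1,3).
Continuing: …, -579, -934, -1411, -2028, …, s_{11} = -3754.
Summing m = 1..11 (11 terms) gives -12089.

-12089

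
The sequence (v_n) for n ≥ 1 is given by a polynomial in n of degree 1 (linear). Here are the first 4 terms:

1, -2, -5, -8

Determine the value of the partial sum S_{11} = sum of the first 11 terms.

1st diffs: -3, -3, -3 (constant).
So v_n = -3n + 4.
Continuing: …, -11, -14, -17, -20, …, v_{11} = -29.
Summing n = 1..11 (11 terms) gives -154.

-154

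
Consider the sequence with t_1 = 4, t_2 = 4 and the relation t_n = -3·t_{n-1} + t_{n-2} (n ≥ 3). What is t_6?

Step forward from the initial values:
t_3 = -8, t_4 = 28, t_5 = -92, t_6 = 304.

304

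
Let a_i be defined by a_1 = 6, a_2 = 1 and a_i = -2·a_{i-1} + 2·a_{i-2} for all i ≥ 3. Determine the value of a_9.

3040

Compute successive terms:
a_3 = 10;  a_4 = -18;  a_5 = 56;  a_6 = -148;  a_7 = 408;  a_8 = -1112;  a_9 = 3040.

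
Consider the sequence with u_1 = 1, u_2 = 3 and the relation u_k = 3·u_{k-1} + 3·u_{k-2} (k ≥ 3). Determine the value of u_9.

35316

Compute successive terms:
u_3 = 12, u_4 = 45, u_5 = 171, u_6 = 648, u_7 = 2457, u_8 = 9315, u_9 = 35316.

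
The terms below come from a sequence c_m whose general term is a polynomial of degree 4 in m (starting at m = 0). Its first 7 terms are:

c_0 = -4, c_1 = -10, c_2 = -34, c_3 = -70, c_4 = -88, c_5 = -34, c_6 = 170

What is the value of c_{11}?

7850

1st diffs: -6, -24, -36, -18, 54, 204.
2nd diffs: -18, -12, 18, 72, 150.
3rd diffs: 6, 30, 54, 78.
4th diffs: 24, 24, 24 (constant).
Newton forward-difference form: c_m = -4 + (-6)·C(m,1) + (-18)·C(m,2) + 6·C(m,3) + 24·C(m,4).
At m = 11: m = 11, so c_{11} = -4 - 66 - 990 + 990 + 7920 = 7850.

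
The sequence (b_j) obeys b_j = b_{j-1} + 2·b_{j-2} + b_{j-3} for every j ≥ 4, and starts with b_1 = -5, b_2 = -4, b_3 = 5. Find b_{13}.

Step forward from the initial values:
b_4 = -8  b_5 = -2  b_6 = -13  b_7 = -25  b_8 = -53  b_9 = -116  b_{10} = -247  b_{11} = -532  b_{12} = -1142  b_{13} = -2453.

-2453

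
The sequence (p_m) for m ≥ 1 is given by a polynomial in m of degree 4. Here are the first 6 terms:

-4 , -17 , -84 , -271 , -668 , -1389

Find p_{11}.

-15524

1st diffs: -13, -67, -187, -397, -721.
2nd diffs: -54, -120, -210, -324.
3rd diffs: -66, -90, -114.
4th diffs: -24, -24 (constant).
Newton forward-difference form: p_m = -4 + (-13)·C(m-1,1) + (-54)·C(m-1,2) + (-66)·C(m-1,3) + (-24)·C(m-1,4).
At m = 11: m-1 = 10, so p_{11} = -4 - 130 - 2430 - 7920 - 5040 = -15524.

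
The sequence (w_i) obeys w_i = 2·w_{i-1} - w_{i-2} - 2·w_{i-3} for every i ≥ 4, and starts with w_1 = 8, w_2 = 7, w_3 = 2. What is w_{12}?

1085

Applying the relation repeatedly:
w_4 = -19, w_5 = -54, w_6 = -93, w_7 = -94, w_8 = 13, w_9 = 306, w_{10} = 787, w_{11} = 1242, w_{12} = 1085.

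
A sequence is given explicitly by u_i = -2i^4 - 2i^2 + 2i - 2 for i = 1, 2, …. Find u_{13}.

u_{13} = -2·13^4 - 2·13^2 + 2·13 - 2 = -57436.

-57436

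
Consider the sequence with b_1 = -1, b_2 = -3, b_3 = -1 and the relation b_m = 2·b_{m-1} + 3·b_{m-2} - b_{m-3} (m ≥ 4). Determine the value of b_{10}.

-4743

Step forward from the initial values:
b_4 = -10; b_5 = -20; b_6 = -69; b_7 = -188; b_8 = -563; b_9 = -1621; b_{10} = -4743.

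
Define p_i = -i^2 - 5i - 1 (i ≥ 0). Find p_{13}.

-235

p_{13} = -1·13^2 - 5·13 - 1 = -235.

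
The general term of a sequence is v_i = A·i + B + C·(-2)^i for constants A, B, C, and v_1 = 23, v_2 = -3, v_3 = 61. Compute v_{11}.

The three given values yield: A + B - 2C = 23; 2A + B + 4C = -3; 3A + B - 8C = 61.
Subtracting the first from the second: A + 6C = -26.
Subtracting the second from the third: A - 12C = 64.
Solving: C = -5, A = 4, then B = 9.
Hence v_{11} = 4·11 + 9 + (-5)·(-2048) = 10293.

10293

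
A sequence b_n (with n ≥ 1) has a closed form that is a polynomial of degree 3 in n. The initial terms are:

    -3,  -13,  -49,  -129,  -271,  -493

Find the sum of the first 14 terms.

-28434

1st diffs: -10, -36, -80, -142, -222.
2nd diffs: -26, -44, -62, -80.
3rd diffs: -18, -18, -18 (constant).
So b_n = -3n^3 + 5n^2 - 4n - 1.
Continuing: …, -813, -1249, -1819, -2541, …, b_{14} = -7309.
Summing n = 1..14 (14 terms) gives -28434.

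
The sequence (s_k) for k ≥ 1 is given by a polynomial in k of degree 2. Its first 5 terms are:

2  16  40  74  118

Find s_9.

1st diffs: 14, 24, 34, 44.
2nd diffs: 10, 10, 10 (constant).
Newton forward-difference form: s_k = 2 + 14·C(k-1,1) + 10·C(k-1,2).
At k = 9: k-1 = 8, so s_9 = 2 + 112 + 280 = 394.

394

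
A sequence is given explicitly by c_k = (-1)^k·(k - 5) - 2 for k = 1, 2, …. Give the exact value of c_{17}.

-14

(-1)^17 = -1; k - 5 at k=17 is 12; so c_{17} = -14.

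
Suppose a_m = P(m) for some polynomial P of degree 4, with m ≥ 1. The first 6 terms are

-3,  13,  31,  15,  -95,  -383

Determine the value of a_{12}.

1st diffs: 16, 18, -16, -110, -288.
2nd diffs: 2, -34, -94, -178.
3rd diffs: -36, -60, -84.
4th diffs: -24, -24 (constant).
Newton forward-difference form: a_m = -3 + 16·C(m-1,1) + 2·C(m-1,2) + (-36)·C(m-1,3) + (-24)·C(m-1,4).
At m = 12: m-1 = 11, so a_{12} = -3 + 176 + 110 - 5940 - 7920 = -13577.

-13577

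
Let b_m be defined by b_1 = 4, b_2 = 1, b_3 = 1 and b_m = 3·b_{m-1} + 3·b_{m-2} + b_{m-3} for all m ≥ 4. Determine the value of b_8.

1966

Step forward from the initial values:
b_4 = 10;  b_5 = 34;  b_6 = 133;  b_7 = 511;  b_8 = 1966.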